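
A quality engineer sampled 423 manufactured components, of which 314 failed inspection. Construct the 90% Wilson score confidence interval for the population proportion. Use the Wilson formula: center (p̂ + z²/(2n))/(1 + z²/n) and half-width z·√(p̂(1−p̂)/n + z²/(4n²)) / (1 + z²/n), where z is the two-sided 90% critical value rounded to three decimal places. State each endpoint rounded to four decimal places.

p̂ = 314/423 = 0.74232; z = 1.645, so z² = 2.706025.
Denominator 1 + z²/n = 1 + 2.706025/423 = 1.006397.
Adjusted center: (0.74232 + z²/(2n))/1.006397 = 0.74078.
Radicand: p̂(1−p̂)/n + z²/(4n²) = 0.000452205 + 0.000003781 = 0.000455986.
Half-width = z·√(radicand)/denom = 1.645·0.021354/1.006397 = 0.03490.
Interval: 0.74078 ± 0.03490 → (0.7059, 0.7757).

(0.7059, 0.7757)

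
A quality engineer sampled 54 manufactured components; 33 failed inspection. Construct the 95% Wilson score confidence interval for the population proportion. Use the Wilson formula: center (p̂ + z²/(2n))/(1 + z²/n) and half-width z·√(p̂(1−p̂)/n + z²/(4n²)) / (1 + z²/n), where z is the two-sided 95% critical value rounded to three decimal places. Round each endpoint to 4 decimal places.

Here p̂ = 33/54 = 0.61111 and z = 1.960 (z² = 3.841600).
Denominator 1 + z²/n = 1 + 3.841600/54 = 1.071141.
Adjusted center: (0.61111 + z²/(2n))/1.071141 = 0.60373.
Radicand: p̂(1−p̂)/n + z²/(4n²) = 0.004401006 + 0.000329355 = 0.004730361.
Half-width = z·√(radicand)/denom = 1.960·0.068778/1.071141 = 0.12585.
So the interval runs from 0.4779 to 0.7296.

(0.4779, 0.7296)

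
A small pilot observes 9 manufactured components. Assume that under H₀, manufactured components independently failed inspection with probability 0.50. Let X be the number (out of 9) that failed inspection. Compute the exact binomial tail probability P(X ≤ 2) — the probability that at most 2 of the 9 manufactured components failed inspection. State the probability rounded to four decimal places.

X ~ Binomial(n=9, p=0.50).
P(X ≤ 2) = C(9,0)·0.50^0·0.50^9 + C(9,1)·0.50^1·0.50^8 + C(9,2)·0.50^2·0.50^7.
= 0.001953 + 0.017578 + 0.070312 = 0.0898.

P = 0.0898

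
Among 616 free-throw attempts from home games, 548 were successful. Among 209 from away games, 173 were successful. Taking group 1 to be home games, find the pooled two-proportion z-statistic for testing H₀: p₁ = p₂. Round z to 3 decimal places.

z = 2.328

Sample proportions: p̂₁ = 548/616 = 0.88961 and p̂₂ = 173/209 = 0.82775.
Pooling: p̂ = 721/825 = 0.87394.
Pooled SE = √[0.1101693·0.00640807] ≈ 0.026570.
z = (p̂₁ − p̂₂)/SE = (0.88961 − 0.82775)/0.026570 = 0.06186/0.026570 = 2.328.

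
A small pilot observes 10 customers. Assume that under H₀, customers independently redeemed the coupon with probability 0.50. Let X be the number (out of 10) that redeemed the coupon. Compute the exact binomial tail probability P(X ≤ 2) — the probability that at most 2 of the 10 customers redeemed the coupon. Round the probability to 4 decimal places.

X is binomial with n = 10 and p = 0.50.
P(X ≤ 2) = C(10,0)·0.50^0·0.50^10 + C(10,1)·0.50^1·0.50^9 + C(10,2)·0.50^2·0.50^8.
= 0.000977 + 0.009766 + 0.043945 = 0.0547.

P = 0.0547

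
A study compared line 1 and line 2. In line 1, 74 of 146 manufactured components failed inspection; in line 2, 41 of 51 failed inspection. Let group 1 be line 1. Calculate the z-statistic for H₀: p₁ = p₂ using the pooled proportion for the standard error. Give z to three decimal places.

z = -3.705

Sample proportions: p̂₁ = 74/146 = 0.50685 and p̂₂ = 41/51 = 0.80392.
Pooling: p̂ = 115/197 = 0.58376.
SE = √[p̂(1−p̂)(1/n₁+1/n₂)] = √[0.58376·0.41624·(1/146+1/51)] ≈ 0.080179.
z = -0.29707/0.080179 = -3.705.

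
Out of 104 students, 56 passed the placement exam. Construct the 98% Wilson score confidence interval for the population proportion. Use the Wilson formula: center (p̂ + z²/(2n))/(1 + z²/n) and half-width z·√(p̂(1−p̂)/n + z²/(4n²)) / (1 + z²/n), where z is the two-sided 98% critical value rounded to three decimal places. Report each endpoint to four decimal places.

(0.4257, 0.6474)

Here p̂ = 56/104 = 0.53846 and z = 2.326 (z² = 5.410276).
1 + z²/n = 1.052022.
Adjusted center: (0.53846 + z²/(2n))/1.052022 = 0.53656.
Radicand: p̂(1−p̂)/n + z²/(4n²) = 0.002389622 + 0.000125053 = 0.002514675.
Half-width = 2.326·√0.002514675/1.052022 = 0.11087.
Interval: 0.53656 ± 0.11087 → (0.4257, 0.6474).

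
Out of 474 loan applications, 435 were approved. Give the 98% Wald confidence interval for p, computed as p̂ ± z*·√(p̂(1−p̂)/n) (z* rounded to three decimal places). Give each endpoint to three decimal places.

p̂ = 435/474 = 0.91772.
SE(p̂) = √(0.91772·0.08228/474) = 0.012621.
z* = 2.326 at the 98% level.
Margin of error: 2.326 × 0.012621 = 0.02936.
Interval: 0.91772 ± 0.02936 → (0.888, 0.947).

(0.888, 0.947)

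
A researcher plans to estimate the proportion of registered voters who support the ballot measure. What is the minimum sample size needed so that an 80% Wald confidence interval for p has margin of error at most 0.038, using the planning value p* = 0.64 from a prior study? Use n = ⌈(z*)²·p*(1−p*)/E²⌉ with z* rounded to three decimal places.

z* = 1.282 at the 80% level.
p*(1−p*) = 0.2304.
Required n before rounding: 1.643524 × 0.2304 / 0.038² = 262.235.
Rounding up, n = 263.

n = 263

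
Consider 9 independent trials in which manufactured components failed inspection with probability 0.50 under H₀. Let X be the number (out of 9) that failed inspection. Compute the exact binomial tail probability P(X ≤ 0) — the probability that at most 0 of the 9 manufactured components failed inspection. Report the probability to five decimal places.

X is binomial with n = 9 and p = 0.50.
P(X ≤ 0) = C(9,0)·0.50^0·0.50^9.
= 0.001953 = 0.00195.

P = 0.00195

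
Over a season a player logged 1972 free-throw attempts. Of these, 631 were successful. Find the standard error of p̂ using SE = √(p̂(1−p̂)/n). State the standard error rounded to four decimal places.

SE = 0.0105

p̂ = 631/1972 = 0.31998.
p̂(1−p̂) = 0.31998·0.68002 = 0.217593.
SE = √(0.217593/1972) = √0.000110341 = 0.0105.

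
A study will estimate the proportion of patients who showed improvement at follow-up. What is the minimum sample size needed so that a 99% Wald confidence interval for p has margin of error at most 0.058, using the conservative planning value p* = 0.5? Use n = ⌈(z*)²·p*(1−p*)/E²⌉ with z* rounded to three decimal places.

The 99% critical value is z* = 2.576.
p*(1−p*) = 0.2500.
(z*)²·p*(1−p*)/E² = 6.635776·0.2500/0.003364 = 493.146.
Rounding up, n = 494.

n = 494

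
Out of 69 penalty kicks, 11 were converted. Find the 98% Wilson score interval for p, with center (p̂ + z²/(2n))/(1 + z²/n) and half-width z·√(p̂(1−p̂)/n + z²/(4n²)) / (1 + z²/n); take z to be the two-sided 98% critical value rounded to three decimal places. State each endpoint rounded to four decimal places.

(0.0824, 0.2860)

Here p̂ = 11/69 = 0.15942 and z = 2.326 (z² = 5.410276).
Denominator 1 + z²/n = 1 + 5.410276/69 = 1.078410.
Center = (0.15942 + 0.039205)/1.078410 = 0.18418.
Radicand: p̂(1−p̂)/n + z²/(4n²) = 0.001942108 + 0.000284093 = 0.002226201.
Half-width = 2.326·√0.002226201/1.078410 = 0.10177.
Interval: 0.18418 ± 0.10177 → (0.0824, 0.2860).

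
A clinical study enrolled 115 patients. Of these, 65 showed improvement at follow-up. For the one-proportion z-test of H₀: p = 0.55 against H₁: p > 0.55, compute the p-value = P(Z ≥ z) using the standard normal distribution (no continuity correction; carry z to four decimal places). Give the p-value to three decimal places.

p̂ = 65/115 = 0.56522.
Under H₀, SE = √(p₀(1−p₀)/n) = √(0.55·0.45/115) = √0.002152174 = 0.046392.
Test statistic (full precision, shown to 4 dp): z = (65/115 − 0.55)/SE₀ ≈ 0.3280.
From the standard normal, P(Z ≥ z) = 0.371.

p-value = 0.371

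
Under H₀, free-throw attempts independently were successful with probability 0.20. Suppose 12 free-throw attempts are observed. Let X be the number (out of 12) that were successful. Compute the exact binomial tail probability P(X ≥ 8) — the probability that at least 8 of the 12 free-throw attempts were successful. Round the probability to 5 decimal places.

X is binomial with n = 12 and p = 0.20.
P(X ≥ 8) = Σ_{j=8}^{12} C(12,j)·0.20^j·0.80^{12−j}.
= 0.000519 + 0.000058 + 0.000004 + 0.000000 + 0.000000 = 0.00058.

P = 0.00058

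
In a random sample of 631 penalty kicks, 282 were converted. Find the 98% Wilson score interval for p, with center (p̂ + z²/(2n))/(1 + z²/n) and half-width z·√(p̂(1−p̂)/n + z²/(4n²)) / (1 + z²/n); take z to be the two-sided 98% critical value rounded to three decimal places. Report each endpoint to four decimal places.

(0.4015, 0.4932)

p̂ = 282/631 = 0.44691; z = 2.326, so z² = 5.410276.
1 + z²/n = 1.008574.
Center = (0.44691 + 0.004287)/1.008574 = 0.44736.
Radicand: p̂(1−p̂)/n + z²/(4n²) = 0.000391730 + 0.000003397 = 0.000395127.
Half-width = z·√(radicand)/denom = 2.326·0.019878/1.008574 = 0.04584.
Interval: 0.44736 ± 0.04584 → (0.4015, 0.4932).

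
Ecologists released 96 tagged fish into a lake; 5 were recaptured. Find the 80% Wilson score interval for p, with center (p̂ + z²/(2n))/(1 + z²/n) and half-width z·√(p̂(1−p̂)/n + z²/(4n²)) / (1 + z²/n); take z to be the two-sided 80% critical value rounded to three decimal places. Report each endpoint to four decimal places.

(0.0298, 0.0894)

Here p̂ = 5/96 = 0.05208 and z = 1.282 (z² = 1.643524).
Denominator 1 + z²/n = 1 + 1.643524/96 = 1.017120.
Adjusted center: (0.05208 + z²/(2n))/1.017120 = 0.05962.
Radicand: p̂(1−p̂)/n + z²/(4n²) = 0.000514278 + 0.000044583 = 0.000558861.
Half-width = z·√(radicand)/denom = 1.282·0.023640/1.017120 = 0.02980.
Interval: 0.05962 ± 0.02980 → (0.0298, 0.0894).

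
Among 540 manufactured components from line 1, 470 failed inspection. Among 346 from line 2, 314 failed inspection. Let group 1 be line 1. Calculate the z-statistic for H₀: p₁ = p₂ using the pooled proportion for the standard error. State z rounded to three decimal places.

p̂₁ = 470/540 = 0.87037, p̂₂ = 314/346 = 0.90751.
Pooling: p̂ = 784/886 = 0.88488.
SE = √[p̂(1−p̂)(1/n₁+1/n₂)] = √[0.88488·0.11512·(1/540+1/346)] ≈ 0.021979.
z = (p̂₁ − p̂₂)/SE = (0.87037 − 0.90751)/0.021979 = -0.03714/0.021979 = -1.690.

z = -1.690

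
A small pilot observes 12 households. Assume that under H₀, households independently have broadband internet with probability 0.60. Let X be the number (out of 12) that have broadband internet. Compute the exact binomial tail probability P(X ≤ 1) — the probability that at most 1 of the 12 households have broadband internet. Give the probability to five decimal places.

X is binomial with n = 12 and p = 0.60.
P(X ≤ 1) = C(12,0)·0.60^0·0.40^12 + C(12,1)·0.60^1·0.40^11.
= 0.000017 + 0.000302 = 0.00032.

P = 0.00032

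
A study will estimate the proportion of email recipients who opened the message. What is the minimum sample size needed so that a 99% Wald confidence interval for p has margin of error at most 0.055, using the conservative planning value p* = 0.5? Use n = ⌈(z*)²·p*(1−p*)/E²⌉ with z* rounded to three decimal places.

z* = 2.576 at the 99% level.
p*(1−p*) = 0.50·0.50 = 0.2500.
(z*)²·p*(1−p*)/E² = 6.635776·0.2500/0.003025 = 548.411.
⌈548.411⌉ = 549.

n = 549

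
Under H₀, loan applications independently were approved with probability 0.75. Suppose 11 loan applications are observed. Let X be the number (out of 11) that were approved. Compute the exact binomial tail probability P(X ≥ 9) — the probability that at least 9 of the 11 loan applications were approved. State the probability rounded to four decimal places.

P = 0.4552

X ~ Binomial(n=11, p=0.75).
P(X ≥ 9) = C(11,9)·0.75^9·0.25^2 + C(11,10)·0.75^10·0.25^1 + C(11,11)·0.75^11·0.25^0.
= 0.258104 + 0.154862 + 0.042235 = 0.4552.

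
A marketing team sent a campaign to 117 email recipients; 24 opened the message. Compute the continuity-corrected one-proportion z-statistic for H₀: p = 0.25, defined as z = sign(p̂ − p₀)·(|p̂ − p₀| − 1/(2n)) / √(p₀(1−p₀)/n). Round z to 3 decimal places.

z = -1.014

p̂ = 24/117 = 0.20513. p̂ − p₀ = -0.044872.
Continuity correction 1/(2n) = 1/234 = 0.004274.
Corrected numerator: |-0.044872| − 0.004274 = 0.040598.
Under H₀, SE = √(p₀(1−p₀)/n) = √(0.25·0.75/117) = √0.001602564 = 0.040032.
z = (−)0.040598/0.040032 = -1.014.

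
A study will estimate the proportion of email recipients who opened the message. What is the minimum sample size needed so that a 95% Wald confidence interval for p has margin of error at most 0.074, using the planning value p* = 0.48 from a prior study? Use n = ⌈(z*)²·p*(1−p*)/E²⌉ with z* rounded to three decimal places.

The 95% critical value is z* = 1.960.
p*(1−p*) = 0.2496.
(z*)²·p*(1−p*)/E² = 3.841600·0.2496/0.005476 = 175.103.
Rounding up, n = 176.

n = 176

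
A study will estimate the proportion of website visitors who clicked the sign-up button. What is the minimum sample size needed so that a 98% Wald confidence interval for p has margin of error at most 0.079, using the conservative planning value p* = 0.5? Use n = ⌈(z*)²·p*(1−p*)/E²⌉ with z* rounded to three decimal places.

z* = 2.326 at the 98% level.
p*(1−p*) = 0.2500.
Required n before rounding: 5.410276 × 0.2500 / 0.079² = 216.723.
Rounding up, n = 217.

n = 217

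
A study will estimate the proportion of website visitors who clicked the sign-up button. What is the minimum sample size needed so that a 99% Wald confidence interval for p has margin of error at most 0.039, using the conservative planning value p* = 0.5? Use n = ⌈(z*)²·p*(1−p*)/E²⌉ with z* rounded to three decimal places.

The 99% critical value is z* = 2.576.
p*(1−p*) = 0.50·0.50 = 0.2500.
Required n before rounding: 6.635776 × 0.2500 / 0.039² = 1090.693.
Rounding up, n = 1091.

n = 1091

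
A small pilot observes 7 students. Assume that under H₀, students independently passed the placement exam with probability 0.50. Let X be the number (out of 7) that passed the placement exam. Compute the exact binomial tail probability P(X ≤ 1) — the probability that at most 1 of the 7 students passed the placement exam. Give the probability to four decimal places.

X is binomial with n = 7 and p = 0.50.
P(X ≤ 1) = C(7,0)·0.50^0·0.50^7 + C(7,1)·0.50^1·0.50^6.
= 0.007812 + 0.054688 = 0.0625.

P = 0.0625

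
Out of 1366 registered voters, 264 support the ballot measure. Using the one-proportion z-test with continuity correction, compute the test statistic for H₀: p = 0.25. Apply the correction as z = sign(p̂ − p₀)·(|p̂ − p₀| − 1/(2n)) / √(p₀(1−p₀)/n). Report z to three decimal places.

With x = 264 successes in n = 1366, p̂ = 0.19327. p̂ − p₀ = -0.056735.
1/(2n) = 0.000366.
Corrected numerator: |-0.056735| − 0.000366 = 0.056369.
SE₀ = √(0.25·0.75/1366) = 0.011716.
z = −0.056369/0.011716 = -4.811.

z = -4.811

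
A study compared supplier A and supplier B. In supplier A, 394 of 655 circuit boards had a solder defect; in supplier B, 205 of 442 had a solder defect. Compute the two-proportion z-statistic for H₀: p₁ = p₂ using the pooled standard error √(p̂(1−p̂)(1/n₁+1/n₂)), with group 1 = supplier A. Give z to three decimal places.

Sample proportions: p̂₁ = 394/655 = 0.60153 and p̂₂ = 205/442 = 0.46380.
Pooled p̂ = (394+205)/(655+442) = 599/1097 = 0.54603.
Pooled SE = √[0.2478808·0.00378916] ≈ 0.030647.
z = (p̂₁ − p̂₂)/SE = (0.60153 − 0.46380)/0.030647 = 0.13773/0.030647 = 4.494.

z = 4.494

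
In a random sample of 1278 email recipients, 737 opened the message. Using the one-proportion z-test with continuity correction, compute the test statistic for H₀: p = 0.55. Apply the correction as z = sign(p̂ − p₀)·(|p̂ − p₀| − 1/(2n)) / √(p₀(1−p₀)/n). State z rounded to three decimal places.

z = 1.889

Sample proportion p̂ = 737/1278 = 0.57668. p̂ − p₀ = 0.026682.
Continuity correction 1/(2n) = 1/2556 = 0.000391.
Corrected numerator: |0.026682| − 0.000391 = 0.026291.
SE₀ = √(0.55·0.45/1278) = 0.013916.
z = (+)0.026291/0.013916 = 1.889.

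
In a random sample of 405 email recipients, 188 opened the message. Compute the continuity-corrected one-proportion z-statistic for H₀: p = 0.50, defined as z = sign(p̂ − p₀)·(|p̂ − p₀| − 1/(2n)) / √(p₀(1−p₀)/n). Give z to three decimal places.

z = -1.391

With x = 188 successes in n = 405, p̂ = 0.46420. p̂ − p₀ = -0.035802.
1/(2n) = 0.001235.
Corrected numerator: |-0.035802| − 0.001235 = 0.034567.
SE₀ = √(0.50·0.50/405) = 0.024845.
z = −0.034567/0.024845 = -1.391.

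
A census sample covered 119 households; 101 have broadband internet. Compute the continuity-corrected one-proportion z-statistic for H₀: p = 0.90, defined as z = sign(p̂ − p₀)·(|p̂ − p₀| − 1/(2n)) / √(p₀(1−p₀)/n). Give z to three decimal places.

p̂ = 101/119 = 0.84874. p̂ − p₀ = -0.051261.
1/(2n) = 0.004202.
Corrected numerator: |-0.051261| − 0.004202 = 0.047059.
Null standard error: √(0.90·0.10/119) = √0.000756303 = 0.027501.
z = −0.047059/0.027501 = -1.711.

z = -1.711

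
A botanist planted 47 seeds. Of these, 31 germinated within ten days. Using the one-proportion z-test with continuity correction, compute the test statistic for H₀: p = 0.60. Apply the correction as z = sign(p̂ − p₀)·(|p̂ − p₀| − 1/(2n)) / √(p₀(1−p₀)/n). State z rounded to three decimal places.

z = 0.685

Sample proportion p̂ = 31/47 = 0.65957. p̂ − p₀ = 0.059574.
1/(2n) = 0.010638.
Corrected numerator: |0.059574| − 0.010638 = 0.048936.
Under H₀, SE = √(p₀(1−p₀)/n) = √(0.60·0.40/47) = √0.005106383 = 0.071459.
z = +0.048936/0.071459 = 0.685.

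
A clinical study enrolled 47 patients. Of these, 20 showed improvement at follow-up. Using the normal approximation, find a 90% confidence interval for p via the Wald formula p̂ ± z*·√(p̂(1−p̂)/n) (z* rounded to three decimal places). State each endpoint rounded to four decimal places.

The sample proportion is 20/47 = 0.42553.
Standard error of p̂: √(0.244455/47) = √0.005201160 = 0.072119.
The 90% critical value is z* = 1.645.
Margin = 1.645·0.072119 = 0.11864.
Interval: 0.42553 ± 0.11864 → (0.3069, 0.5442).

(0.3069, 0.5442)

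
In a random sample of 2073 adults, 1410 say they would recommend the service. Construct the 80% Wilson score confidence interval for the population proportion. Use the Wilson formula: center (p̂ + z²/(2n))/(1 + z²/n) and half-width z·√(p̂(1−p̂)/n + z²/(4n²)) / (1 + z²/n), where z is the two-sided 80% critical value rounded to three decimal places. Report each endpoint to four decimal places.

p̂ = 1410/2073 = 0.68017; z = 1.282, so z² = 1.643524.
1 + z²/n = 1.000793.
Center = (0.68017 + 0.000396)/1.000793 = 0.68003.
Radicand: p̂(1−p̂)/n + z²/(4n²) = 0.000104938 + 0.000000096 = 0.000105034.
Half-width = z·√(radicand)/denom = 1.282·0.010249/1.000793 = 0.01313.
So the interval runs from 0.6669 to 0.6932.

(0.6669, 0.6932)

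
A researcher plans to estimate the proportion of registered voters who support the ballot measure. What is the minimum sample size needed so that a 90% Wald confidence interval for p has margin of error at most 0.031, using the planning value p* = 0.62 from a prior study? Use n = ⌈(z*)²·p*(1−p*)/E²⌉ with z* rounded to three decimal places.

For 90% confidence, z* = 1.645.
p*(1−p*) = 0.62·0.38 = 0.2356.
Required n before rounding: 2.706025 × 0.2356 / 0.031² = 663.413.
⌈663.413⌉ = 664.

n = 664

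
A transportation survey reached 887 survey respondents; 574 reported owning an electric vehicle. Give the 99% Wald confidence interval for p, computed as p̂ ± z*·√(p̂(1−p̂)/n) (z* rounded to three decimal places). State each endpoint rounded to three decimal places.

With x = 574 successes in n = 887, p̂ = 0.64713.
SE(p̂) = √(0.64713·0.35287/887) = 0.016045.
For 99% confidence, z* = 2.576.
Margin = 2.576·0.016045 = 0.04133.
CI: 0.64713 ± 0.04133 = (0.606, 0.688).

(0.606, 0.688)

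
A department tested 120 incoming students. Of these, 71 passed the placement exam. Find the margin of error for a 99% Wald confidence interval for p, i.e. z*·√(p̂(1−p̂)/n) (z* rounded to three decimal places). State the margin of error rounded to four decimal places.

ME = 0.1156

Sample proportion p̂ = 71/120 = 0.59167.
SE(p̂) = √(0.59167·0.40833/120) = 0.044870.
The 99% critical value is z* = 2.576.
So ME = 0.1156.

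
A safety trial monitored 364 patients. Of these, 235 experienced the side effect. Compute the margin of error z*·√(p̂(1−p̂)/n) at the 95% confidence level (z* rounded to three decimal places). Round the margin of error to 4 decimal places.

ME = 0.0491

The sample proportion is 235/364 = 0.64560.
SE = √(p̂(1−p̂)/n) = √(0.228799/364) = 0.025071.
z* = 1.960 at the 95% level.
Margin of error = z*·SE = 1.960 × 0.025071 = 0.0491.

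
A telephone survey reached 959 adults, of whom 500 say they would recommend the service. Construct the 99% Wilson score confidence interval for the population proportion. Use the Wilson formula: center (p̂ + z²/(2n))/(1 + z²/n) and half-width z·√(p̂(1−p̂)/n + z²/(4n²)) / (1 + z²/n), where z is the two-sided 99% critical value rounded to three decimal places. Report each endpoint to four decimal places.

Here p̂ = 500/959 = 0.52138 and z = 2.576 (z² = 6.635776).
Denominator 1 + z²/n = 1 + 6.635776/959 = 1.006919.
Adjusted center: (0.52138 + z²/(2n))/1.006919 = 0.52123.
Radicand: p̂(1−p̂)/n + z²/(4n²) = 0.000260212 + 0.000001804 = 0.000262016.
Half-width = 2.576·√0.000262016/1.006919 = 0.04141.
So the interval runs from 0.4798 to 0.5626.

(0.4798, 0.5626)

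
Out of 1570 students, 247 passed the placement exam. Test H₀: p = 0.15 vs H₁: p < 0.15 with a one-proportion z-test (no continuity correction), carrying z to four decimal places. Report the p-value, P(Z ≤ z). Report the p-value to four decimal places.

p-value = 0.7918

The sample proportion is 247/1570 = 0.15732.
Under H₀, SE = √(p₀(1−p₀)/n) = √(0.15·0.85/1570) = √0.000081210 = 0.009012.
z = (p̂ − p₀)/SE = (247/1570 − 0.15)/0.009012 ≈ 0.8128.
From the standard normal, P(Z ≤ z) = 0.7918.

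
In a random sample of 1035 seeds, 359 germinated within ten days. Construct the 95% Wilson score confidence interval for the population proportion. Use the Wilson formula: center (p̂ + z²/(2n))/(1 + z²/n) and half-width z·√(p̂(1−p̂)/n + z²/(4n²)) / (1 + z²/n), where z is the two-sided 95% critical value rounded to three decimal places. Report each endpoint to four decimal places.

(0.3185, 0.3764)

p̂ = 359/1035 = 0.34686; z = 1.960, so z² = 3.841600.
Denominator 1 + z²/n = 1 + 3.841600/1035 = 1.003712.
Center = (0.34686 + 0.001856)/1.003712 = 0.34743.
Radicand: p̂(1−p̂)/n + z²/(4n²) = 0.000218887 + 0.000000897 = 0.000219784.
Half-width = z·√(radicand)/denom = 1.960·0.014825/1.003712 = 0.02895.
CI: 0.34743 ± 0.02895 = (0.3185, 0.3764).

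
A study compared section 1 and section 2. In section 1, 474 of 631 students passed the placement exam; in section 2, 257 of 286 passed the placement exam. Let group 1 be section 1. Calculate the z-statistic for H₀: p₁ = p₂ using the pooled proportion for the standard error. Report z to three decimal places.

z = -5.143

Sample proportions: p̂₁ = 474/631 = 0.75119 and p̂₂ = 257/286 = 0.89860.
Pooled p̂ = (474+257)/(631+286) = 731/917 = 0.79716.
SE = √[p̂(1−p̂)(1/n₁+1/n₂)] = √[0.79716·0.20284·(1/631+1/286)] ≈ 0.028664.
z = (p̂₁ − p̂₂)/SE = (0.75119 − 0.89860)/0.028664 = -0.14741/0.028664 = -5.143.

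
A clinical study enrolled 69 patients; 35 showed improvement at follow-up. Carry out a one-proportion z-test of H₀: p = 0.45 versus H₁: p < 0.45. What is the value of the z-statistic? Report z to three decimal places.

z = 0.956

The sample proportion is 35/69 = 0.50725.
Null standard error: √(0.45·0.55/69) = √0.003586957 = 0.059891.
z = (0.50725 − 0.45)/0.059891 = 0.05725/0.059891 = 0.956.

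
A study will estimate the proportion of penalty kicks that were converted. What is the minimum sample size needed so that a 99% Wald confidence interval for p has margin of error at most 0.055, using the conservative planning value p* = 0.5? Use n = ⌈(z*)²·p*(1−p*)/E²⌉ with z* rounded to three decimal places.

z* = 2.576 at the 99% level.
p*(1−p*) = 0.50·0.50 = 0.2500.
(z*)²·p*(1−p*)/E² = 6.635776·0.2500/0.003025 = 548.411.
Rounding up, n = 549.

n = 549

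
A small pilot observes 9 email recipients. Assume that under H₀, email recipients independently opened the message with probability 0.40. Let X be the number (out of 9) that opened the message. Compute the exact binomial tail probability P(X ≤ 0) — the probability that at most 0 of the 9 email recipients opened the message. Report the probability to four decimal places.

P = 0.0101

X is binomial with n = 9 and p = 0.40.
P(X ≤ 0) = C(9,0)·0.40^0·0.60^9.
= 0.010078 = 0.0101.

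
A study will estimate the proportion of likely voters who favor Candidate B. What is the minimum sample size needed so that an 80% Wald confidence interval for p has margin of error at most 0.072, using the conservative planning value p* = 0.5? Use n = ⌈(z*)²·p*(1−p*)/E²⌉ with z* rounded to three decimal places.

The 80% critical value is z* = 1.282.
p*(1−p*) = 0.2500.
Required n before rounding: 1.643524 × 0.2500 / 0.072² = 79.259.
⌈79.259⌉ = 80.

n = 80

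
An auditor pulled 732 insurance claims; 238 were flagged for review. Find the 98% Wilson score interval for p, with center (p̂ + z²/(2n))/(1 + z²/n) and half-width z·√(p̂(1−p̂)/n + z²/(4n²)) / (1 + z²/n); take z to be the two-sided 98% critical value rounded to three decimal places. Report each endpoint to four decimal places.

(0.2863, 0.3666)

Here p̂ = 238/732 = 0.32514 and z = 2.326 (z² = 5.410276).
1 + z²/n = 1.007391.
Adjusted center: (0.32514 + z²/(2n))/1.007391 = 0.32642.
Radicand: p̂(1−p̂)/n + z²/(4n²) = 0.000299758 + 0.000002524 = 0.000302282.
Half-width = 2.326·√0.000302282/1.007391 = 0.04014.
Interval: 0.32642 ± 0.04014 → (0.2863, 0.3666).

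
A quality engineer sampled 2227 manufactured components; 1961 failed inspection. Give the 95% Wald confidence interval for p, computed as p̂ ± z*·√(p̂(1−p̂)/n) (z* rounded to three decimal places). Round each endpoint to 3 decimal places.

(0.867, 0.894)

p̂ = 1961/2227 = 0.88056.
SE = √(p̂(1−p̂)/n) = √(0.105177/2227) = 0.006872.
For 95% confidence, z* = 1.960.
Margin = 1.960·0.006872 = 0.01347.
Interval: 0.88056 ± 0.01347 → (0.867, 0.894).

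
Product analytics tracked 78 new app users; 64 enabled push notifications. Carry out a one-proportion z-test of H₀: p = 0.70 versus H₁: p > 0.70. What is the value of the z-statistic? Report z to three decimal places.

z = 2.323

The sample proportion is 64/78 = 0.82051.
Under H₀, SE = √(p₀(1−p₀)/n) = √(0.70·0.30/78) = √0.002692308 = 0.051887.
Test statistic: z = 0.12051/0.051887 = 2.323.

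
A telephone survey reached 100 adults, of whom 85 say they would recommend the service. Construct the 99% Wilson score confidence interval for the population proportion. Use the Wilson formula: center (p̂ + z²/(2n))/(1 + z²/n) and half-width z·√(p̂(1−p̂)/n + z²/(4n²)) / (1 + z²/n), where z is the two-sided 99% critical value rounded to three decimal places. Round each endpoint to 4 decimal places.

p̂ = 85/100 = 0.85000; z = 2.576, so z² = 6.635776.
1 + z²/n = 1.066358.
Center = (0.85000 + 0.033179)/1.066358 = 0.82822.
Radicand: p̂(1−p̂)/n + z²/(4n²) = 0.001275000 + 0.000165894 = 0.001440894.
Half-width = z·√(radicand)/denom = 2.576·0.037959/1.066358 = 0.09170.
So the interval runs from 0.7365 to 0.9199.

(0.7365, 0.9199)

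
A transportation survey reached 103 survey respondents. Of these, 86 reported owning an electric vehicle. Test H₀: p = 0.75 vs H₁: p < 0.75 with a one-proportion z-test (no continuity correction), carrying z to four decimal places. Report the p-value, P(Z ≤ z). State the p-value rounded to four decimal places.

The sample proportion is 86/103 = 0.83495.
SE₀ = √(0.75·0.25/103) = 0.042666.
z = (p̂ − p₀)/SE = (86/103 − 0.75)/0.042666 ≈ 1.9911.
p-value = P(Z ≤ z) with z = 1.9911 → 0.9768.

p-value = 0.9768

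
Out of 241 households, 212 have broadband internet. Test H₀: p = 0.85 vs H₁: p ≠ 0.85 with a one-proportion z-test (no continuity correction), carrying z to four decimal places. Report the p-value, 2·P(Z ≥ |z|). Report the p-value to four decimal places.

p̂ = 212/241 = 0.87967.
SE₀ = √(0.85·0.15/241) = 0.023001.
z = (p̂ − p₀)/SE = (212/241 − 0.85)/0.023001 ≈ 1.2899.
From the standard normal, 2·P(Z ≥ |z|) = 0.1971.

p-value = 0.1971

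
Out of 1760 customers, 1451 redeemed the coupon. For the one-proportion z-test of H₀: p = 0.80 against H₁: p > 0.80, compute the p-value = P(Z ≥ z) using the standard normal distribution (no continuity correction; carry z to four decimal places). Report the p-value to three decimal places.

p-value = 0.005

Sample proportion p̂ = 1451/1760 = 0.82443.
Under H₀, SE = √(p₀(1−p₀)/n) = √(0.80·0.20/1760) = √0.000090909 = 0.009535.
z = (p̂ − p₀)/SE = (1451/1760 − 0.80)/0.009535 ≈ 2.5624.
From the standard normal, P(Z ≥ z) = 0.005.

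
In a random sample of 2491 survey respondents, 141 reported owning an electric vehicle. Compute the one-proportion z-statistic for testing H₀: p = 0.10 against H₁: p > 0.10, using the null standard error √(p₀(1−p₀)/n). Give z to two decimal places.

The sample proportion is 141/2491 = 0.05660.
Null standard error: √(0.10·0.90/2491) = √0.000036130 = 0.006011.
z = (p̂ − p₀)/SE = (0.05660 − 0.10)/0.006011 = -7.22.

z = -7.22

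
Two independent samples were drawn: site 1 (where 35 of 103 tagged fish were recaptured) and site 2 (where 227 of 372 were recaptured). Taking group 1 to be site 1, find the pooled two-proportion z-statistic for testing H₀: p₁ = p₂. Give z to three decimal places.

Sample proportions: p̂₁ = 35/103 = 0.33981 and p̂₂ = 227/372 = 0.61022.
Pooling: p̂ = 262/475 = 0.55158.
SE = √[p̂(1−p̂)(1/n₁+1/n₂)] = √[0.55158·0.44842·(1/103+1/372)] ≈ 0.055374.
z = (p̂₁ − p̂₂)/SE = (0.33981 − 0.61022)/0.055374 = -0.27041/0.055374 = -4.883.

z = -4.883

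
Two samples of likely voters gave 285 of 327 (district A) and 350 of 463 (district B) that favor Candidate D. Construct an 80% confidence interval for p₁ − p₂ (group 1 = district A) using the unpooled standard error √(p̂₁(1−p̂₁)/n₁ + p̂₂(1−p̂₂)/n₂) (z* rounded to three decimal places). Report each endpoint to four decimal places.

(0.0807, 0.1505)

p̂₁ = 0.87156, p̂₂ = 0.75594, so the observed difference is 0.11562.
SE = √(0.000342335 + 0.000398477) = √0.000740812 = 0.027218.
The 80% critical value is z* = 1.282. Margin = 1.282·0.027218 = 0.03489.
So the interval runs from 0.0807 to 0.1505.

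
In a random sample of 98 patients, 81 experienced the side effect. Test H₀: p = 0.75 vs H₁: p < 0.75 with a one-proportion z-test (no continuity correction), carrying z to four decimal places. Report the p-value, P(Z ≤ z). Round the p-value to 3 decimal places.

With x = 81 successes in n = 98, p̂ = 0.82653.
SE₀ = √(0.75·0.25/98) = 0.043741.
Test statistic (full precision, shown to 4 dp): z = (81/98 − 0.75)/SE₀ ≈ 1.7496.
p-value = P(Z ≤ z) with z = 1.7496 → 0.960.

p-value = 0.960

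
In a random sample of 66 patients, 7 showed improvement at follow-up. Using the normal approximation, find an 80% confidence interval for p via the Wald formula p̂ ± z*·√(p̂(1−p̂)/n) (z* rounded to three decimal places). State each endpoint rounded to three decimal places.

p̂ = 7/66 = 0.10606.
SE = √(p̂(1−p̂)/n) = √(0.094812/66) = 0.037902.
z* = 1.282 at the 80% level.
Margin = 1.282·0.037902 = 0.04859.
Interval: 0.10606 ± 0.04859 → (0.057, 0.155).

(0.057, 0.155)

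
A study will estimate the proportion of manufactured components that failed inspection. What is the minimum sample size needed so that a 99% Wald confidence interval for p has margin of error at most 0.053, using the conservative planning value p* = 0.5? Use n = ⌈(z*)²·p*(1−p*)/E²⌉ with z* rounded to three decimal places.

For 99% confidence, z* = 2.576.
p*(1−p*) = 0.2500.
(z*)²·p*(1−p*)/E² = 6.635776·0.2500/0.002809 = 590.582.
⌈590.582⌉ = 591.

n = 591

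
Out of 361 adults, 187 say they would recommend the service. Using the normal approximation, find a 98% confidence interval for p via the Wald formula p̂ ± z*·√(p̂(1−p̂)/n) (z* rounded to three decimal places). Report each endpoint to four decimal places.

(0.4568, 0.5792)

With x = 187 successes in n = 361, p̂ = 0.51801.
SE = √(p̂(1−p̂)/n) = √(0.249676/361) = 0.026299.
z* = 2.326 at the 98% level.
Margin of error: 2.326 × 0.026299 = 0.06117.
CI: 0.51801 ± 0.06117 = (0.4568, 0.5792).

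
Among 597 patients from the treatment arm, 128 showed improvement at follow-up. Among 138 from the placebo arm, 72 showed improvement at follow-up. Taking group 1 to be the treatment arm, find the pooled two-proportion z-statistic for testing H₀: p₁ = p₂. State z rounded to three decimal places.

Sample proportions: p̂₁ = 128/597 = 0.21441 and p̂₂ = 72/138 = 0.52174.
Pooling: p̂ = 200/735 = 0.27211.
Pooled SE = √[0.1980656·0.00892142] ≈ 0.042036.
z = (p̂₁ − p̂₂)/SE = (0.21441 − 0.52174)/0.042036 = -0.30733/0.042036 = -7.311.

z = -7.311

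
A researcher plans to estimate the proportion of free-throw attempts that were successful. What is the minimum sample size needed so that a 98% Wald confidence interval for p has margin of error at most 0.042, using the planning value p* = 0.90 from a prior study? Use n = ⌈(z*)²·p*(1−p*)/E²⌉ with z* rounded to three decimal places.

n = 277

z* = 2.326 at the 98% level.
p*(1−p*) = 0.0900.
Required n before rounding: 5.410276 × 0.0900 / 0.042² = 276.034.
Rounding up, n = 277.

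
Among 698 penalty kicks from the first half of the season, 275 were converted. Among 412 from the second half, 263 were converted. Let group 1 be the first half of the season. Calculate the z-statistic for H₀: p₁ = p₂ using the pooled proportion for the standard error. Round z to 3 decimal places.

z = -7.870

Sample proportions: p̂₁ = 275/698 = 0.39398 and p̂₂ = 263/412 = 0.63835.
Pooled p̂ = (275+263)/(698+412) = 538/1110 = 0.48468.
Pooled SE = √[0.2497654·0.00385985] ≈ 0.031049.
z = (p̂₁ − p̂₂)/SE = (0.39398 − 0.63835)/0.031049 = -0.24437/0.031049 = -7.870.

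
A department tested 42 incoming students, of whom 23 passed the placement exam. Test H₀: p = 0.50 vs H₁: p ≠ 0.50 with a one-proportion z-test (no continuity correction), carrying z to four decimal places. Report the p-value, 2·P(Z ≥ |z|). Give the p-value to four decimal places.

The sample proportion is 23/42 = 0.54762.
Under H₀, SE = √(p₀(1−p₀)/n) = √(0.50·0.50/42) = √0.005952381 = 0.077152.
Test statistic (full precision, shown to 4 dp): z = (23/42 − 0.50)/SE₀ ≈ 0.6172.
From the standard normal, 2·P(Z ≥ |z|) = 0.5371.

p-value = 0.5371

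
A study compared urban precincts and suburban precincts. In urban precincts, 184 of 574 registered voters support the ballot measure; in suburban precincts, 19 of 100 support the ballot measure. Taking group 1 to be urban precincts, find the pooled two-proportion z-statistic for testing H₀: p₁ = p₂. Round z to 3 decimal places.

z = 2.626

Sample proportions: p̂₁ = 184/574 = 0.32056 and p̂₂ = 19/100 = 0.19000.
Pooling: p̂ = 203/674 = 0.30119.
Pooled SE = √[0.2104734·0.01174216] ≈ 0.049713.
z = 0.13056/0.049713 = 2.626.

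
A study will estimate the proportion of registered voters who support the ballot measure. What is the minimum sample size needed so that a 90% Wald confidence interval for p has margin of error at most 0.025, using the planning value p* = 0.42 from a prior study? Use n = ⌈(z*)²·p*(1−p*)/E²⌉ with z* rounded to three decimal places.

z* = 1.645 at the 90% level.
p*(1−p*) = 0.42·0.58 = 0.2436.
(z*)²·p*(1−p*)/E² = 2.706025·0.2436/0.000625 = 1054.700.
⌈1054.700⌉ = 1055.

n = 1055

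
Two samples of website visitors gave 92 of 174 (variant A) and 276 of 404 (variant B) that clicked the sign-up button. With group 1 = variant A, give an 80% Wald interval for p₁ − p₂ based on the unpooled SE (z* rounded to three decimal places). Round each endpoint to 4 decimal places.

(-0.2113, -0.0976)

p̂₁ = 0.52874, p̂₂ = 0.68317, so the observed difference is -0.15443.
SE = √(0.001432036 + 0.000535766) = √0.001967802 = 0.044360.
z* = 1.282 at the 80% level. Margin of error = 0.05687.
Interval: -0.15443 ± 0.05687 → (-0.2113, -0.0976).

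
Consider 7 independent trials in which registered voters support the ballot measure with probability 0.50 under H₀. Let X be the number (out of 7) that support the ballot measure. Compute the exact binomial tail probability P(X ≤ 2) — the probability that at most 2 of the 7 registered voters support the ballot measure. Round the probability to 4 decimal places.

X ~ Binomial(n=7, p=0.50).
P(X ≤ 2) = C(7,0)·0.50^0·0.50^7 + C(7,1)·0.50^1·0.50^6 + C(7,2)·0.50^2·0.50^5.
= 0.007812 + 0.054688 + 0.164062 = 0.2266.

P = 0.2266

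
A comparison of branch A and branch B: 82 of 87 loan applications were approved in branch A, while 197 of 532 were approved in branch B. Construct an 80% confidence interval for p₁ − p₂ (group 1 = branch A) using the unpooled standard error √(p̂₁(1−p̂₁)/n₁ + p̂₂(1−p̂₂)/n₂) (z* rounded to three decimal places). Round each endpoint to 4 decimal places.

(0.5305, 0.6140)

p̂₁ = 0.94253, p̂₂ = 0.37030, so the observed difference is 0.57223.
SE = √(0.000622624 + 0.000438305) = √0.001060929 = 0.032572.
z* = 1.282 at the 80% level. Margin of error = 0.04176.
So the interval runs from 0.5305 to 0.6140.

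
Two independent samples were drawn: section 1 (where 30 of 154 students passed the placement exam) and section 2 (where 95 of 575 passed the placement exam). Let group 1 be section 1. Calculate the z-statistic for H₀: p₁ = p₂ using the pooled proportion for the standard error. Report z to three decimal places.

p̂₁ = 30/154 = 0.19481, p̂₂ = 95/575 = 0.16522.
Pooled p̂ = (30+95)/(154+575) = 125/729 = 0.17147.
SE = √[p̂(1−p̂)(1/n₁+1/n₂)] = √[0.17147·0.82853·(1/154+1/575)] ≈ 0.034199.
z = 0.02959/0.034199 = 0.865.

z = 0.865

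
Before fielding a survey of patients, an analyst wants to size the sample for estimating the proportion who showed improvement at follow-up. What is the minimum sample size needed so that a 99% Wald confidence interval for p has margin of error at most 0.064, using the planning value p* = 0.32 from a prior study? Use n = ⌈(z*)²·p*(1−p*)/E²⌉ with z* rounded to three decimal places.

The 99% critical value is z* = 2.576.
p*(1−p*) = 0.2176.
(z*)²·p*(1−p*)/E² = 6.635776·0.2176/0.004096 = 352.526.
⌈352.526⌉ = 353.

n = 353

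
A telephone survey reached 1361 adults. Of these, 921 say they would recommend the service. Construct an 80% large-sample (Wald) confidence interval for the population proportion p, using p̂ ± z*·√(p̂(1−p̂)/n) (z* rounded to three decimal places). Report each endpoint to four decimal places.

The sample proportion is 921/1361 = 0.67671.
Standard error of p̂: √(0.218774/1361) = √0.000160745 = 0.012679.
For 80% confidence, z* = 1.282.
Margin of error: 1.282 × 0.012679 = 0.01625.
So the interval runs from 0.6605 to 0.6930.

(0.6605, 0.6930)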